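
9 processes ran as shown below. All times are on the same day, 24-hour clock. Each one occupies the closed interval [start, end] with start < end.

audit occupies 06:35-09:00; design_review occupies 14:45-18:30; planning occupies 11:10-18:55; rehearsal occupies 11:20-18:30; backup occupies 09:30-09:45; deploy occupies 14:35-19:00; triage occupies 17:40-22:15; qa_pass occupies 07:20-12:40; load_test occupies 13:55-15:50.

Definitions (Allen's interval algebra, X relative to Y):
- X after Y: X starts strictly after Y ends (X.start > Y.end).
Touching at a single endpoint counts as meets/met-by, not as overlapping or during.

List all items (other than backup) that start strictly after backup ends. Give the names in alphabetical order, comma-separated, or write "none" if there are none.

Target backup = [09:30, 09:45].
audit [06:35, 09:00] → before → no.
deploy [14:35, 19:00] → after → yes.
design_review [14:45, 18:30] → after → yes.
load_test [13:55, 15:50] → after → yes.
planning [11:10, 18:55] → after → yes.
qa_pass [07:20, 12:40] → contains → no.
rehearsal [11:20, 18:30] → after → yes.
triage [17:40, 22:15] → after → yes.
Result: deploy, design_review, load_test, planning, rehearsal, triage.

deploy, design_review, load_test, planning, rehearsal, triage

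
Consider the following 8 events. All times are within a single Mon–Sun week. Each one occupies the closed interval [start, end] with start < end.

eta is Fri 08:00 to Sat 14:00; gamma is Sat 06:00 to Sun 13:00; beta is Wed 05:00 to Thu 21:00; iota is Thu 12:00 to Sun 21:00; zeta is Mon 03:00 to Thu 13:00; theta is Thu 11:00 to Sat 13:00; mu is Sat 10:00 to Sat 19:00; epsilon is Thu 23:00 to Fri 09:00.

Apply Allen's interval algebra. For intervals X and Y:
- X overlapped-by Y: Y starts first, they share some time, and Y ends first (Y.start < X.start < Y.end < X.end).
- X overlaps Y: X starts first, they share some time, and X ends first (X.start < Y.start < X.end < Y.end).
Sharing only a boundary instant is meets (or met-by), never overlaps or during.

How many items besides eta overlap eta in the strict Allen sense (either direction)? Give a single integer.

4

Target eta = [Fri 08:00, Sat 14:00].
beta [Wed 05:00, Thu 21:00] → before → no.
epsilon [Thu 23:00, Fri 09:00] → overlaps → counts.
gamma [Sat 06:00, Sun 13:00] → overlapped-by → counts.
iota [Thu 12:00, Sun 21:00] → contains → no.
mu [Sat 10:00, Sat 19:00] → overlapped-by → counts.
theta [Thu 11:00, Sat 13:00] → overlaps → counts.
zeta [Mon 03:00, Thu 13:00] → before → no.
Total: 4.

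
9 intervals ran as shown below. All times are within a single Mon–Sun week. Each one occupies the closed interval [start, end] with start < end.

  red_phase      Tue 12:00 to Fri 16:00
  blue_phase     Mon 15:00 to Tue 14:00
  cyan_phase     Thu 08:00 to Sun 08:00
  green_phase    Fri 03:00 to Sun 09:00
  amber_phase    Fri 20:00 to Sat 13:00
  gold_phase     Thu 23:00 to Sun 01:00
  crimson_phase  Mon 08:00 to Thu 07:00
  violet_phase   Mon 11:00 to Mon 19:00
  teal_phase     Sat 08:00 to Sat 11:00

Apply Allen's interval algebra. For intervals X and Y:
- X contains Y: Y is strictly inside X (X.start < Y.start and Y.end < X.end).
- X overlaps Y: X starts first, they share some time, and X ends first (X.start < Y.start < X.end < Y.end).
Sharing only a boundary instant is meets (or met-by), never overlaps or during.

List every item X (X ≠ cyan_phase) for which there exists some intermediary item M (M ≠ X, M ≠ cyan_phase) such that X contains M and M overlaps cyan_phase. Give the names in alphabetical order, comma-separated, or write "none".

none

Target cyan_phase = [Thu 08:00, Sun 08:00].
Intermediaries M with M overlaps cyan_phase: red_phase.
Via red_phase — items with X contains red_phase: none.
Union: none.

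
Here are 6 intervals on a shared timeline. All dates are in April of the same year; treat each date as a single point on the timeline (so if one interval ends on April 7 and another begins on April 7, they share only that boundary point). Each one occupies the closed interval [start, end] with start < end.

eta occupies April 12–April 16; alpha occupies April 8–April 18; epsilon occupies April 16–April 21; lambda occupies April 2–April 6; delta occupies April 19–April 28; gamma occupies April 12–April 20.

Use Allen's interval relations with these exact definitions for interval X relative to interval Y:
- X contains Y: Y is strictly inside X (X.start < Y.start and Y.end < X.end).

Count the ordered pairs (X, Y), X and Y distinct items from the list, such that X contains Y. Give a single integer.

1

Checking all 30 ordered pairs for relation 'contains'; matching pairs in alphabetical order:
(alpha, eta): alpha contains eta ✓
Count: 1.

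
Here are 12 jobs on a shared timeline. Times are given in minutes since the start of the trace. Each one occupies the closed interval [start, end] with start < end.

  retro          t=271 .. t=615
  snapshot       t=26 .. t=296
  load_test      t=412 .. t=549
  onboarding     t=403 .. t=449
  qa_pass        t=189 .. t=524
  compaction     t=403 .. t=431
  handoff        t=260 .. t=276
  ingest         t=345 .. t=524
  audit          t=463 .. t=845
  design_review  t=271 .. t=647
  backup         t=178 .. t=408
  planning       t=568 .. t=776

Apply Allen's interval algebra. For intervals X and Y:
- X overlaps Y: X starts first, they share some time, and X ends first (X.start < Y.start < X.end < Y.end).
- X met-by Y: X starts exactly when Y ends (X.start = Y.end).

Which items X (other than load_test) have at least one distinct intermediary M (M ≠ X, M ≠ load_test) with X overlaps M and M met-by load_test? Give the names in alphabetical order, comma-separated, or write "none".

Target load_test = [t=412, t=549].
Intermediaries M with M met-by load_test: none.
Union: none.

none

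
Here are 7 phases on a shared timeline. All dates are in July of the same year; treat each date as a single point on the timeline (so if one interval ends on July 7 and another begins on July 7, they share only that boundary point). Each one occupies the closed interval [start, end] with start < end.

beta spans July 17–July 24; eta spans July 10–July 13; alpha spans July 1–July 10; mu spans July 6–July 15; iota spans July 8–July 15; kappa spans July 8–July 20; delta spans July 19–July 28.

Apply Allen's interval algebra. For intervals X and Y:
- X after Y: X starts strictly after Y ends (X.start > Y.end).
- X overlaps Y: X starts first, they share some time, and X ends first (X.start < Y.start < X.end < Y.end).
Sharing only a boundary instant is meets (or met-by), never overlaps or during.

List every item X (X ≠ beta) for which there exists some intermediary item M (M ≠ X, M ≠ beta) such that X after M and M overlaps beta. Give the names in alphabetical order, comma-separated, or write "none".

Target beta = [July 17, July 24].
Intermediaries M with M overlaps beta: kappa.
Via kappa — items with X after kappa: none.
Union: none.

none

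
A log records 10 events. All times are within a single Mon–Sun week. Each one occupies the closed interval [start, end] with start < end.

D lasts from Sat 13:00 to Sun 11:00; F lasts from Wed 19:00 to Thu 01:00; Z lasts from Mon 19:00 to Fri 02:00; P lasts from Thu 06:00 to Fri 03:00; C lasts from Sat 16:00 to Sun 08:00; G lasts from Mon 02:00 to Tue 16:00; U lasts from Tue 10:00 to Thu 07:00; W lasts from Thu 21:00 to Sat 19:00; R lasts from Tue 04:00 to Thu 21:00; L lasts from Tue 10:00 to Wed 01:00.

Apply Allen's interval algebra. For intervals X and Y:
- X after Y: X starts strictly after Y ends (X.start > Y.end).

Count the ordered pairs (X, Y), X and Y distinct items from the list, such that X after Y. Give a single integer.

23

Checking all 90 ordered pairs for relation 'after'; matching pairs in alphabetical order:
(C, F): C after F ✓
(C, G): C after G ✓
(C, L): C after L ✓
(C, P): C after P ✓
(C, R): C after R ✓
(C, U): C after U ✓
(C, Z): C after Z ✓
(D, F): D after F ✓
(D, G): D after G ✓
(D, L): D after L ✓
(D, P): D after P ✓
(D, R): D after R ✓
(D, U): D after U ✓
(D, Z): D after Z ✓
(F, G): F after G ✓
(F, L): F after L ✓
(P, F): P after F ✓
(P, G): P after G ✓
(P, L): P after L ✓
(W, F): W after F ✓
(W, G): W after G ✓
(W, L): W after L ✓
(W, U): W after U ✓
Count: 23.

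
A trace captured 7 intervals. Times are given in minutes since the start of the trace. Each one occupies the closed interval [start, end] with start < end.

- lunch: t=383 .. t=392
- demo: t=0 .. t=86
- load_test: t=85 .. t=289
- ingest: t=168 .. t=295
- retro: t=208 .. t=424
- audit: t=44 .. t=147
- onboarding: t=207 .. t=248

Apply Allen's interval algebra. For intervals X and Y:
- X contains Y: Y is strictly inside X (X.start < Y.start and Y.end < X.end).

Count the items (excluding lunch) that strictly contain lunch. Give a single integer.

Target lunch = [t=383, t=392].
audit [t=44, t=147] → before → no.
demo [t=0, t=86] → before → no.
ingest [t=168, t=295] → before → no.
load_test [t=85, t=289] → before → no.
onboarding [t=207, t=248] → before → no.
retro [t=208, t=424] → contains → counts.
Total: 1.

1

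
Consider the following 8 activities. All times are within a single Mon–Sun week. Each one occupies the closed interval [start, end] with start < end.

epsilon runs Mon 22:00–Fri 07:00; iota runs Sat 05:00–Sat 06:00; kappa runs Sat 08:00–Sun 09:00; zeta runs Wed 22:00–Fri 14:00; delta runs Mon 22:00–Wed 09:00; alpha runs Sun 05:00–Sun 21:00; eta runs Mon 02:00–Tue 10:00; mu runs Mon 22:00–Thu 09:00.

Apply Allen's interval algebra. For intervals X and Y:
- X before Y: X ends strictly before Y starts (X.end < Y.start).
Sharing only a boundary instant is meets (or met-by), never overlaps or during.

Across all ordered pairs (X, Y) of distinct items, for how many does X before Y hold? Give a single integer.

19

Checking all 56 ordered pairs for relation 'before'; matching pairs in alphabetical order:
(delta, alpha): delta before alpha ✓
(delta, iota): delta before iota ✓
(delta, kappa): delta before kappa ✓
(delta, zeta): delta before zeta ✓
(epsilon, alpha): epsilon before alpha ✓
(epsilon, iota): epsilon before iota ✓
(epsilon, kappa): epsilon before kappa ✓
(eta, alpha): eta before alpha ✓
(eta, iota): eta before iota ✓
(eta, kappa): eta before kappa ✓
(eta, zeta): eta before zeta ✓
(iota, alpha): iota before alpha ✓
(iota, kappa): iota before kappa ✓
(mu, alpha): mu before alpha ✓
(mu, iota): mu before iota ✓
(mu, kappa): mu before kappa ✓
(zeta, alpha): zeta before alpha ✓
(zeta, iota): zeta before iota ✓
(zeta, kappa): zeta before kappa ✓
Count: 19.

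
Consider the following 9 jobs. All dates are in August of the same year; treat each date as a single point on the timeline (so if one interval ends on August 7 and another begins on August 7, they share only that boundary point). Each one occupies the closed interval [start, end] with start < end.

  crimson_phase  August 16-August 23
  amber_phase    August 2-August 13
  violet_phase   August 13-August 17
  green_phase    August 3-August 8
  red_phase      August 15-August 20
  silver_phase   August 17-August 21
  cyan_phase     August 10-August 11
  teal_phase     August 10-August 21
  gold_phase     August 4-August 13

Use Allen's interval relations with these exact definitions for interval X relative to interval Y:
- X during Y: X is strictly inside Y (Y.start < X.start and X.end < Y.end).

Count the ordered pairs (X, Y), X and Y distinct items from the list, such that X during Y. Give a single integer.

6

Checking all 72 ordered pairs for relation 'during'; matching pairs in alphabetical order:
(cyan_phase, amber_phase): cyan_phase during amber_phase ✓
(cyan_phase, gold_phase): cyan_phase during gold_phase ✓
(green_phase, amber_phase): green_phase during amber_phase ✓
(red_phase, teal_phase): red_phase during teal_phase ✓
(silver_phase, crimson_phase): silver_phase during crimson_phase ✓
(violet_phase, teal_phase): violet_phase during teal_phase ✓
Count: 6.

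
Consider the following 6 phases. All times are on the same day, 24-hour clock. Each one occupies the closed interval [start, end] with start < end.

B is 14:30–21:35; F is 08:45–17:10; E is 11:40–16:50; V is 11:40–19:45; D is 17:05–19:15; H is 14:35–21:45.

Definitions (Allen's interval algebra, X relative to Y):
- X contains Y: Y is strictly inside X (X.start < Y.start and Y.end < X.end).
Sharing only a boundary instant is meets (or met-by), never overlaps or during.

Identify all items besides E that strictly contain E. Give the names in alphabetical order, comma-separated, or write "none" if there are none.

Target E = [11:40, 16:50].
B [14:30, 21:35] → overlapped-by → no.
D [17:05, 19:15] → after → no.
F [08:45, 17:10] → contains → yes.
H [14:35, 21:45] → overlapped-by → no.
V [11:40, 19:45] → started-by → no.
Result: F.

F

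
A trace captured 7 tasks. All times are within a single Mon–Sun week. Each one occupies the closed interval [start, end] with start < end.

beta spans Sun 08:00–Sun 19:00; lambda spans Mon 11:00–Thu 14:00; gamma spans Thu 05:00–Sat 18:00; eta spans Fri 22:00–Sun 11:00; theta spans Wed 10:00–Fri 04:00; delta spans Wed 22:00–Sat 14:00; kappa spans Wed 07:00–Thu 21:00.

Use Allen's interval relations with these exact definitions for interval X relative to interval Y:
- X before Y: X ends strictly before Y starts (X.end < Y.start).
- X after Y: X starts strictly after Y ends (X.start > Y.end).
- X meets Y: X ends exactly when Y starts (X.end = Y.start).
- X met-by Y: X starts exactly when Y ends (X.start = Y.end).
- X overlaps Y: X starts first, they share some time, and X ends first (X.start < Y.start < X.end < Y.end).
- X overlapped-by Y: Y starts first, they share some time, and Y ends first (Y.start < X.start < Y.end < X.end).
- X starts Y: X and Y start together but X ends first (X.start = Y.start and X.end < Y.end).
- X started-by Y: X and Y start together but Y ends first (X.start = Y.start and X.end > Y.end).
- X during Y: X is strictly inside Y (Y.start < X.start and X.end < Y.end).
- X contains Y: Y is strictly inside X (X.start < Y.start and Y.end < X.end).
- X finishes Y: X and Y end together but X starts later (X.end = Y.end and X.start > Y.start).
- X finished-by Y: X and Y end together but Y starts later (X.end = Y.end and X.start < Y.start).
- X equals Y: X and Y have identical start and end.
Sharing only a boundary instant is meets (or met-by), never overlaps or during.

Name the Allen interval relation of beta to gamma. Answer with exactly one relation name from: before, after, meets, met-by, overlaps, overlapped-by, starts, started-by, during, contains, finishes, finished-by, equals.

beta = [Sun 08:00, Sun 19:00]; gamma = [Thu 05:00, Sat 18:00].
Compare endpoints: beta.start > gamma.start, beta.start > gamma.end, beta.end > gamma.start, beta.end > gamma.end.
That pattern is 'after'.

after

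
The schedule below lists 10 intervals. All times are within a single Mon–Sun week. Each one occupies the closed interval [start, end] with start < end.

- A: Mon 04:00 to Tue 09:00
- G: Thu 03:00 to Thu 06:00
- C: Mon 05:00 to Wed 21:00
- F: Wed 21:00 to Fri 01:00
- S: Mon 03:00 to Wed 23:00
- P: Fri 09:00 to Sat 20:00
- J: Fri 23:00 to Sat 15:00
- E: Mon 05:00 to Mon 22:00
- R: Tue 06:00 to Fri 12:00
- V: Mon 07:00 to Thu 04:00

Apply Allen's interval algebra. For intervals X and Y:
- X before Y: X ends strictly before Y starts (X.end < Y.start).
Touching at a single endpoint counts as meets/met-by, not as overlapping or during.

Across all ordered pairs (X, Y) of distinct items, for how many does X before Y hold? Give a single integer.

Checking all 90 ordered pairs for relation 'before'; matching pairs in alphabetical order:
(A, F): A before F ✓
(A, G): A before G ✓
(A, J): A before J ✓
(A, P): A before P ✓
(C, G): C before G ✓
(C, J): C before J ✓
(C, P): C before P ✓
(E, F): E before F ✓
(E, G): E before G ✓
(E, J): E before J ✓
(E, P): E before P ✓
(E, R): E before R ✓
(F, J): F before J ✓
(F, P): F before P ✓
(G, J): G before J ✓
(G, P): G before P ✓
(R, J): R before J ✓
(S, G): S before G ✓
(S, J): S before J ✓
(S, P): S before P ✓
(V, J): V before J ✓
(V, P): V before P ✓
Count: 22.

22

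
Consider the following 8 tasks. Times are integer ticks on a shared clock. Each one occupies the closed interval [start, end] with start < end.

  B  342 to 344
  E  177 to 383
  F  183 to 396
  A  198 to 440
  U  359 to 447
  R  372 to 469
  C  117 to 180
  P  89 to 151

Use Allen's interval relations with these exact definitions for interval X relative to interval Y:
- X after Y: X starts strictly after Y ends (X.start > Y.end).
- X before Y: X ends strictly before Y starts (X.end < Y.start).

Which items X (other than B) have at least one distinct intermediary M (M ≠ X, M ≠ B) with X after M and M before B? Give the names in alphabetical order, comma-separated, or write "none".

Target B = [342, 344].
Intermediaries M with M before B: C, P.
Via C — items with X after C: A, F, R, U.
Via P — items with X after P: A, E, F, R, U.
Union: A, E, F, R, U.

A, E, F, R, U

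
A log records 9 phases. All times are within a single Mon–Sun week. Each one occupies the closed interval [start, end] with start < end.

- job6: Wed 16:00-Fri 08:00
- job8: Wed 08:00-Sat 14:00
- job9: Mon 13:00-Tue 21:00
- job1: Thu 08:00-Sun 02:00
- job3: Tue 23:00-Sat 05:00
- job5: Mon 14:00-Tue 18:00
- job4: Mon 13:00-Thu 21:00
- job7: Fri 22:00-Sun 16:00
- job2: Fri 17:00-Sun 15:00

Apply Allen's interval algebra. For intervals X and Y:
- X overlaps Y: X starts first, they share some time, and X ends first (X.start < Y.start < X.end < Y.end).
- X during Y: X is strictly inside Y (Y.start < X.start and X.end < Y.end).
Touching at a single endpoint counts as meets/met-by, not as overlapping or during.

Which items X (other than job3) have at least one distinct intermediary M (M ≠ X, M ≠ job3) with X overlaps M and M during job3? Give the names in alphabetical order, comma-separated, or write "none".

job4

Target job3 = [Tue 23:00, Sat 05:00].
Intermediaries M with M during job3: job6.
Via job6 — items with X overlaps job6: job4.
Union: job4.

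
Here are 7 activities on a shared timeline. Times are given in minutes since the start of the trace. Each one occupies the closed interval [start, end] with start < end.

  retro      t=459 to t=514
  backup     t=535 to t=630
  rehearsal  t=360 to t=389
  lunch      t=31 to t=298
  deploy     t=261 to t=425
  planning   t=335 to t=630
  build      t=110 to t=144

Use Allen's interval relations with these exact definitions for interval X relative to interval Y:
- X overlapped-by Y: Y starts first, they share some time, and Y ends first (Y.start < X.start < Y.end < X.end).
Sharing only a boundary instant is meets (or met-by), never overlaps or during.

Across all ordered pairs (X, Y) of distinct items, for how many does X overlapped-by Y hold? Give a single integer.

Checking all 42 ordered pairs for relation 'overlapped-by'; matching pairs in alphabetical order:
(deploy, lunch): deploy overlapped-by lunch ✓
(planning, deploy): planning overlapped-by deploy ✓
Count: 2.

2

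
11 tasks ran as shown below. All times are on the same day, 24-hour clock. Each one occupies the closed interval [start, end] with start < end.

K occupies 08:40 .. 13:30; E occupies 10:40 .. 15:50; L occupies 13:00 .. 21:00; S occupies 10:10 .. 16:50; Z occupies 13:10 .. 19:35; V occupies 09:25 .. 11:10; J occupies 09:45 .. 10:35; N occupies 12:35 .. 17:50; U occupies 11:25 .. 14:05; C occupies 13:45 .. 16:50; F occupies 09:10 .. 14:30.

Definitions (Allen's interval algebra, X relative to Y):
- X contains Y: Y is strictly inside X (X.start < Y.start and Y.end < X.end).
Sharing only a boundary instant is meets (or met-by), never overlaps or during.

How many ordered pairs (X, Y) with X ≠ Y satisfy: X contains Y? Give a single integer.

Checking all 110 ordered pairs for relation 'contains'; matching pairs in alphabetical order:
(E, U): E contains U ✓
(F, J): F contains J ✓
(F, U): F contains U ✓
(F, V): F contains V ✓
(K, J): K contains J ✓
(K, V): K contains V ✓
(L, C): L contains C ✓
(L, Z): L contains Z ✓
(N, C): N contains C ✓
(S, E): S contains E ✓
(S, U): S contains U ✓
(V, J): V contains J ✓
(Z, C): Z contains C ✓
Count: 13.

13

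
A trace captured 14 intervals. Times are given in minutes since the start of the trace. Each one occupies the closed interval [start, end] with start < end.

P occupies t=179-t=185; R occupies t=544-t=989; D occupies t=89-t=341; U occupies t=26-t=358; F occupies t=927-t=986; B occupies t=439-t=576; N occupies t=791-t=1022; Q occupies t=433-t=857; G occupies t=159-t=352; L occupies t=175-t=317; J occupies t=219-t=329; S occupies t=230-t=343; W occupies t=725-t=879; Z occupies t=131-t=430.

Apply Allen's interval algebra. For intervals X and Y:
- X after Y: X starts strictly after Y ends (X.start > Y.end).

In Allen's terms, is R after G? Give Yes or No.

Yes

R = [t=544, t=989], G = [t=159, t=352].
Actual relation of R to G: after.
Asked whether 'after' holds → Yes.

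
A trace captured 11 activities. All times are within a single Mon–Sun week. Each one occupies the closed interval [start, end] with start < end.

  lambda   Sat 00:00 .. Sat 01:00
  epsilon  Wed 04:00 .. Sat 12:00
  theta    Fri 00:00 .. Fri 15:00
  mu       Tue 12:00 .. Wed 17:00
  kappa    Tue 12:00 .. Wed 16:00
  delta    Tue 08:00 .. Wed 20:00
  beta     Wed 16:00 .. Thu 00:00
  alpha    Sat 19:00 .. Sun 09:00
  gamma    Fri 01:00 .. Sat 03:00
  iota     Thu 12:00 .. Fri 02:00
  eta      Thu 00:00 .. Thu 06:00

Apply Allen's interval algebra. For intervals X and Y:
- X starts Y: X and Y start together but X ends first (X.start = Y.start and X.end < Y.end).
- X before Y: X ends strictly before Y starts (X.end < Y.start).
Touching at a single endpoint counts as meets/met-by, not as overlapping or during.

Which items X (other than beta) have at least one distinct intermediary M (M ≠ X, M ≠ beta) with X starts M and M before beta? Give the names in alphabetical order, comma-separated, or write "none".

none

Target beta = [Wed 16:00, Thu 00:00].
Intermediaries M with M before beta: none.
Union: none.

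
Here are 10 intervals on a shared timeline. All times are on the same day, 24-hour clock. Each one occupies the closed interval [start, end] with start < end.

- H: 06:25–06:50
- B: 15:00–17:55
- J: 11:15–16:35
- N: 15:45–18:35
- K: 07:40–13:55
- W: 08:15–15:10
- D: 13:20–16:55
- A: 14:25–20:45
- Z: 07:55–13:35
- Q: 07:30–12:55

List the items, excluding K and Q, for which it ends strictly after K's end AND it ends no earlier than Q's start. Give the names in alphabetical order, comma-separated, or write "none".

Conditions: its end is strictly after K's end (X.end > 13:55) AND its end is no earlier than Q's start (X.end >= 07:30).
A: end 20:45 > 13:55? ✓; end 20:45 >= 07:30? ✓ → yes.
B: end 17:55 > 13:55? ✓; end 17:55 >= 07:30? ✓ → yes.
D: end 16:55 > 13:55? ✓; end 16:55 >= 07:30? ✓ → yes.
H: end 06:50 > 13:55? ✗; end 06:50 >= 07:30? ✗ → no.
J: end 16:35 > 13:55? ✓; end 16:35 >= 07:30? ✓ → yes.
N: end 18:35 > 13:55? ✓; end 18:35 >= 07:30? ✓ → yes.
W: end 15:10 > 13:55? ✓; end 15:10 >= 07:30? ✓ → yes.
Z: end 13:35 > 13:55? ✗; end 13:35 >= 07:30? ✓ → no.
Result: A, B, D, J, N, W.

A, B, D, J, N, W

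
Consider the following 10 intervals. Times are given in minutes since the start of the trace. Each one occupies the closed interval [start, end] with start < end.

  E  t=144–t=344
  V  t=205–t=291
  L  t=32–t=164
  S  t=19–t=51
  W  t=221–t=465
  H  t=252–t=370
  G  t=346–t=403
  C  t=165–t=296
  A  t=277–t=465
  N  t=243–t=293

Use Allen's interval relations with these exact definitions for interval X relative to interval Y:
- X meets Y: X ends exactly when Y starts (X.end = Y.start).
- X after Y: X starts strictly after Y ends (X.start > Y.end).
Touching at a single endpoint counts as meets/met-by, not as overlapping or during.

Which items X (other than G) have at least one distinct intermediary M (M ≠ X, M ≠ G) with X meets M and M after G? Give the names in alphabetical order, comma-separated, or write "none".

none

Target G = [t=346, t=403].
Intermediaries M with M after G: none.
Union: none.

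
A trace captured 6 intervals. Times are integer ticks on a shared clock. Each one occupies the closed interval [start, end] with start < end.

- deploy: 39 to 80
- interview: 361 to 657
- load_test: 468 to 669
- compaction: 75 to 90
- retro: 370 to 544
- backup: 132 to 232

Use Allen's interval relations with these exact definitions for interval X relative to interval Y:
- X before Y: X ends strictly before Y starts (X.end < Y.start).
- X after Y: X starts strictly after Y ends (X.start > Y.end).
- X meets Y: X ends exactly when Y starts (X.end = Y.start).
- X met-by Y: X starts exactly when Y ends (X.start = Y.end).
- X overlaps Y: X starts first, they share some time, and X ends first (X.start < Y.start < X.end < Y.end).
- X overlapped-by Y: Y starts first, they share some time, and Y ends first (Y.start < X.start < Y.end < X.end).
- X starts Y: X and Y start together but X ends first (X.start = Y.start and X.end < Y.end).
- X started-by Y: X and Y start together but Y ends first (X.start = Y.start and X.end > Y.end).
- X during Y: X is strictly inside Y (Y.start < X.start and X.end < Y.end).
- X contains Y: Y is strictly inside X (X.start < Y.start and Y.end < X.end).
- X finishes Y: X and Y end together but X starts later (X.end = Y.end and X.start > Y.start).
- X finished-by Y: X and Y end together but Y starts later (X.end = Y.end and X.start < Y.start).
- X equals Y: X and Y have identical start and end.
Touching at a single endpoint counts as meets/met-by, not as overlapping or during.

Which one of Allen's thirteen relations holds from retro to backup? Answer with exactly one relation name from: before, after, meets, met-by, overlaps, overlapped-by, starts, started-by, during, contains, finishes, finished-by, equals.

after

retro = [370, 544]; backup = [132, 232].
Compare endpoints: retro.start > backup.start, retro.start > backup.end, retro.end > backup.start, retro.end > backup.end.
That pattern is 'after'.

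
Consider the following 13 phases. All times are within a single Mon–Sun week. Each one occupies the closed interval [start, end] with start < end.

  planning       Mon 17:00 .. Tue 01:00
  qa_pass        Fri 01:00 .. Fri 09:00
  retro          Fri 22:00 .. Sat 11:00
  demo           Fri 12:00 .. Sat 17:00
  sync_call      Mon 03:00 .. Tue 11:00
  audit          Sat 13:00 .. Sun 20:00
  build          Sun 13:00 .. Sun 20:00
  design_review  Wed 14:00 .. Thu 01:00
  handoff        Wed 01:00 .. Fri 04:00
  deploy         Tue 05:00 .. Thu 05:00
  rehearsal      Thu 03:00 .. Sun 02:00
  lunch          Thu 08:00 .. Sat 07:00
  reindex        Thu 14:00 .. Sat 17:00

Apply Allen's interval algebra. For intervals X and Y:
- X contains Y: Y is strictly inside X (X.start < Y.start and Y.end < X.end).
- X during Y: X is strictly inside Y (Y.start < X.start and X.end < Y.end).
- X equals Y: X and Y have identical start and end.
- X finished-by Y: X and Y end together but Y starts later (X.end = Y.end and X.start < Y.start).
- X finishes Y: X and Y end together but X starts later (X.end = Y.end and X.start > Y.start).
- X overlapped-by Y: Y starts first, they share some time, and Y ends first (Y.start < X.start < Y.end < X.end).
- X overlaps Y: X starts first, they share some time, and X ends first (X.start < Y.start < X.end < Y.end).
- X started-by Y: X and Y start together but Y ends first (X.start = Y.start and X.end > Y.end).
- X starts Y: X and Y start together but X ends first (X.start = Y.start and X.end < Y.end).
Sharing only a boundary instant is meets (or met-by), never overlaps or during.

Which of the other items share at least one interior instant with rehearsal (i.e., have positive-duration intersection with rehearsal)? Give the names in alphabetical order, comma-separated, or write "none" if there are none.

Target rehearsal = [Thu 03:00, Sun 02:00].
audit [Sat 13:00, Sun 20:00] → overlapped-by → yes.
build [Sun 13:00, Sun 20:00] → after → no.
demo [Fri 12:00, Sat 17:00] → during → yes.
deploy [Tue 05:00, Thu 05:00] → overlaps → yes.
design_review [Wed 14:00, Thu 01:00] → before → no.
handoff [Wed 01:00, Fri 04:00] → overlaps → yes.
lunch [Thu 08:00, Sat 07:00] → during → yes.
planning [Mon 17:00, Tue 01:00] → before → no.
qa_pass [Fri 01:00, Fri 09:00] → during → yes.
reindex [Thu 14:00, Sat 17:00] → during → yes.
retro [Fri 22:00, Sat 11:00] → during → yes.
sync_call [Mon 03:00, Tue 11:00] → before → no.
Result: audit, demo, deploy, handoff, lunch, qa_pass, reindex, retro.

audit, demo, deploy, handoff, lunch, qa_pass, reindex, retro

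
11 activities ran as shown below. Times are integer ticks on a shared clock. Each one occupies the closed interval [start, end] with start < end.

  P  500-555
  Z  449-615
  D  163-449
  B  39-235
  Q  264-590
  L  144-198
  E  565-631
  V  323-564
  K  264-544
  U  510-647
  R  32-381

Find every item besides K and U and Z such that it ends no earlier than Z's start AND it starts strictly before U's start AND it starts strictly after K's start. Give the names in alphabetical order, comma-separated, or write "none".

Conditions: its end is no earlier than Z's start (X.end >= 449) AND its start is strictly before U's start (X.start < 510) AND its start is strictly after K's start (X.start > 264).
B: end 235 >= 449? ✗; start 39 < 510? ✓; start 39 > 264? ✗ → no.
D: end 449 >= 449? ✓; start 163 < 510? ✓; start 163 > 264? ✗ → no.
E: end 631 >= 449? ✓; start 565 < 510? ✗; start 565 > 264? ✓ → no.
L: end 198 >= 449? ✗; start 144 < 510? ✓; start 144 > 264? ✗ → no.
P: end 555 >= 449? ✓; start 500 < 510? ✓; start 500 > 264? ✓ → yes.
Q: end 590 >= 449? ✓; start 264 < 510? ✓; start 264 > 264? ✗ → no.
R: end 381 >= 449? ✗; start 32 < 510? ✓; start 32 > 264? ✗ → no.
V: end 564 >= 449? ✓; start 323 < 510? ✓; start 323 > 264? ✓ → yes.
Result: P, V.

P, V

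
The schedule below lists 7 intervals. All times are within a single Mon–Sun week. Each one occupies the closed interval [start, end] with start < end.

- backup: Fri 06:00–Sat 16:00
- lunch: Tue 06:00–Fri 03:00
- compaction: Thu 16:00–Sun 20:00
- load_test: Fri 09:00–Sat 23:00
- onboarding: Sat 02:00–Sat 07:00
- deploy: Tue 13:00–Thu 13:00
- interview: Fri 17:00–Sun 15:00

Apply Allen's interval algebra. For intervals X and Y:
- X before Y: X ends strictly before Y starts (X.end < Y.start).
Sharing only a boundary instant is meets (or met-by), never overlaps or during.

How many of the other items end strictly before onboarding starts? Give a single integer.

Target onboarding = [Sat 02:00, Sat 07:00].
backup [Fri 06:00, Sat 16:00] → contains → no.
compaction [Thu 16:00, Sun 20:00] → contains → no.
deploy [Tue 13:00, Thu 13:00] → before → counts.
interview [Fri 17:00, Sun 15:00] → contains → no.
load_test [Fri 09:00, Sat 23:00] → contains → no.
lunch [Tue 06:00, Fri 03:00] → before → counts.
Total: 2.

2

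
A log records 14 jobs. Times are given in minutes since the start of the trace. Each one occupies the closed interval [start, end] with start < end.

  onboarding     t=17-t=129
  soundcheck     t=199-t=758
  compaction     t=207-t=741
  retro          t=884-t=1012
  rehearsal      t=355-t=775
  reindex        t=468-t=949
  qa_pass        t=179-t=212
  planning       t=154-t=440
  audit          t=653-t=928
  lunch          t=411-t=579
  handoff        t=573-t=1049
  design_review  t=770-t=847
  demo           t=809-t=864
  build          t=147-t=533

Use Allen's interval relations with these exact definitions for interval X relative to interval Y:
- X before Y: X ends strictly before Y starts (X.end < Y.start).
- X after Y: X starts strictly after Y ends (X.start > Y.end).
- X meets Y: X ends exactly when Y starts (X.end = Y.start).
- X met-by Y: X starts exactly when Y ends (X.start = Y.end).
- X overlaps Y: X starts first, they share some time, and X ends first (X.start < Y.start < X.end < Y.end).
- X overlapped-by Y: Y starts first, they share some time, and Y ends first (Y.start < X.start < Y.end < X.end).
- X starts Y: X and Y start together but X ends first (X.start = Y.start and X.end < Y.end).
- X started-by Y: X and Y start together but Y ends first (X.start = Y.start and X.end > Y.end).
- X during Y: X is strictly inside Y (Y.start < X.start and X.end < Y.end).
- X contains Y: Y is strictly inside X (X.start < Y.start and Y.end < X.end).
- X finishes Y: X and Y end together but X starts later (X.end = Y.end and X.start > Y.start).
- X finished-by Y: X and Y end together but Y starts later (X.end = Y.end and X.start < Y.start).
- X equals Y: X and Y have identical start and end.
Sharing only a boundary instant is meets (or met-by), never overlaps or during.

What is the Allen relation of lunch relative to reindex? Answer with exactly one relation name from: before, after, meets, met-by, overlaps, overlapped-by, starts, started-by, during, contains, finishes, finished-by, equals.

lunch = [t=411, t=579]; reindex = [t=468, t=949].
Compare endpoints: lunch.start < reindex.start, lunch.start < reindex.end, lunch.end > reindex.start, lunch.end < reindex.end.
That pattern is 'overlaps'.

overlaps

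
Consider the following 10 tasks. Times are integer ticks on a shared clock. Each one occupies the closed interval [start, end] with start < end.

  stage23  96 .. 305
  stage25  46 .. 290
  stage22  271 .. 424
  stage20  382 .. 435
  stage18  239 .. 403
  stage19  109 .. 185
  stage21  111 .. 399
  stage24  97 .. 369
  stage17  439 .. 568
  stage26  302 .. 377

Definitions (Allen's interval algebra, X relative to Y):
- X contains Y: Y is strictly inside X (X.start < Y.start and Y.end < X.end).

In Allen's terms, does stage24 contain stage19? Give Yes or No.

Yes

stage24 = [97, 369], stage19 = [109, 185].
Actual relation of stage24 to stage19: contains.
Asked whether 'contains' holds → Yes.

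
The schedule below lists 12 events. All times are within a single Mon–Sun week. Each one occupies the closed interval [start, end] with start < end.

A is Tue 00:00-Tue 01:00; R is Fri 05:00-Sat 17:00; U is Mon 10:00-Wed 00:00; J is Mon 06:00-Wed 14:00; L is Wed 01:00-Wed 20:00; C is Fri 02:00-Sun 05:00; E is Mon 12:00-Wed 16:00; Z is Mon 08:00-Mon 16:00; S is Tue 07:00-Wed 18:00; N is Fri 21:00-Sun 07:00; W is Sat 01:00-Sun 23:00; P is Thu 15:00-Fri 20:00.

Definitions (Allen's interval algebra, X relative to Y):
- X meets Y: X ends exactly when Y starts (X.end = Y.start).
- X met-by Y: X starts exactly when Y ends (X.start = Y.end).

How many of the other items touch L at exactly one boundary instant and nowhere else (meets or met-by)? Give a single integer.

0

Target L = [Wed 01:00, Wed 20:00].
A [Tue 00:00, Tue 01:00] → before → no.
C [Fri 02:00, Sun 05:00] → after → no.
E [Mon 12:00, Wed 16:00] → overlaps → no.
J [Mon 06:00, Wed 14:00] → overlaps → no.
N [Fri 21:00, Sun 07:00] → after → no.
P [Thu 15:00, Fri 20:00] → after → no.
R [Fri 05:00, Sat 17:00] → after → no.
S [Tue 07:00, Wed 18:00] → overlaps → no.
U [Mon 10:00, Wed 00:00] → before → no.
W [Sat 01:00, Sun 23:00] → after → no.
Z [Mon 08:00, Mon 16:00] → before → no.
Total: 0.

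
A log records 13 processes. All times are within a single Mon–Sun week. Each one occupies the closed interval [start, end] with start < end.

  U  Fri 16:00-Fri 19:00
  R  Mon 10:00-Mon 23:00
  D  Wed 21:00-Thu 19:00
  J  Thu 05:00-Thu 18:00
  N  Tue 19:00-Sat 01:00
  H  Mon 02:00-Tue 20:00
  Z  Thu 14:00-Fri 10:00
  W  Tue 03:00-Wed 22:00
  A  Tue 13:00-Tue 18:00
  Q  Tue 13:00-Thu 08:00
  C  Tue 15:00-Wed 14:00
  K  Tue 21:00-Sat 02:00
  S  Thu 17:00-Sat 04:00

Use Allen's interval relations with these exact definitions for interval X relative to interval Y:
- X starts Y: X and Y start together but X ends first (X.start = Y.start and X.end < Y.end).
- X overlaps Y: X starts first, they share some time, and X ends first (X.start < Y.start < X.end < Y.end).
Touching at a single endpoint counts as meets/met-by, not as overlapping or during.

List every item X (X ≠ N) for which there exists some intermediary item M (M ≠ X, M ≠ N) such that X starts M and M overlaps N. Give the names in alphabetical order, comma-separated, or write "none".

Target N = [Tue 19:00, Sat 01:00].
Intermediaries M with M overlaps N: C, H, Q, W.
Via C — items with X starts C: none.
Via H — items with X starts H: none.
Via Q — items with X starts Q: A.
Via W — items with X starts W: none.
Union: A.

A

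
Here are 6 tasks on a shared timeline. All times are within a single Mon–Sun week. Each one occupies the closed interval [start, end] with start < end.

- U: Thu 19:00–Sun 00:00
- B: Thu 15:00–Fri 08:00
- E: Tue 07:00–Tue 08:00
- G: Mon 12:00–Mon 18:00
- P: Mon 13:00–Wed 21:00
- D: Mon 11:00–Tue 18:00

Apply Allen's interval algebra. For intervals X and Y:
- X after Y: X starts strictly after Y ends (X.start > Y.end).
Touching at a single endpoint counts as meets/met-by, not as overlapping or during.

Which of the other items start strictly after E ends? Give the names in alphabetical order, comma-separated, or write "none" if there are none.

Target E = [Tue 07:00, Tue 08:00].
B [Thu 15:00, Fri 08:00] → after → yes.
D [Mon 11:00, Tue 18:00] → contains → no.
G [Mon 12:00, Mon 18:00] → before → no.
P [Mon 13:00, Wed 21:00] → contains → no.
U [Thu 19:00, Sun 00:00] → after → yes.
Result: B, U.

B, U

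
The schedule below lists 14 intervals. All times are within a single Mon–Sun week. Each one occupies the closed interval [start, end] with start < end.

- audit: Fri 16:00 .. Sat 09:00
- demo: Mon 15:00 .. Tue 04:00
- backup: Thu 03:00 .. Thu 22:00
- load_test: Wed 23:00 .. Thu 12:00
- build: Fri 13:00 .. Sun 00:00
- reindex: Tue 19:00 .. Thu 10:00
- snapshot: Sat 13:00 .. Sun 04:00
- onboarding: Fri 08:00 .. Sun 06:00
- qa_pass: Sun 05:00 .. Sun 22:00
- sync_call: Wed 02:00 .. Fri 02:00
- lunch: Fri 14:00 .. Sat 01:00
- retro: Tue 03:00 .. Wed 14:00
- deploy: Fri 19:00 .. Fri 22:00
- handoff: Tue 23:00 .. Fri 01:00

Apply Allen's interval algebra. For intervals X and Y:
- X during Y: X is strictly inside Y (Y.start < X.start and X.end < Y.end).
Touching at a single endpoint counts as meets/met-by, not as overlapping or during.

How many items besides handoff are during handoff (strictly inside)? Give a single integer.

Target handoff = [Tue 23:00, Fri 01:00].
audit [Fri 16:00, Sat 09:00] → after → no.
backup [Thu 03:00, Thu 22:00] → during → counts.
build [Fri 13:00, Sun 00:00] → after → no.
demo [Mon 15:00, Tue 04:00] → before → no.
deploy [Fri 19:00, Fri 22:00] → after → no.
load_test [Wed 23:00, Thu 12:00] → during → counts.
lunch [Fri 14:00, Sat 01:00] → after → no.
onboarding [Fri 08:00, Sun 06:00] → after → no.
qa_pass [Sun 05:00, Sun 22:00] → after → no.
reindex [Tue 19:00, Thu 10:00] → overlaps → no.
retro [Tue 03:00, Wed 14:00] → overlaps → no.
snapshot [Sat 13:00, Sun 04:00] → after → no.
sync_call [Wed 02:00, Fri 02:00] → overlapped-by → no.
Total: 2.

2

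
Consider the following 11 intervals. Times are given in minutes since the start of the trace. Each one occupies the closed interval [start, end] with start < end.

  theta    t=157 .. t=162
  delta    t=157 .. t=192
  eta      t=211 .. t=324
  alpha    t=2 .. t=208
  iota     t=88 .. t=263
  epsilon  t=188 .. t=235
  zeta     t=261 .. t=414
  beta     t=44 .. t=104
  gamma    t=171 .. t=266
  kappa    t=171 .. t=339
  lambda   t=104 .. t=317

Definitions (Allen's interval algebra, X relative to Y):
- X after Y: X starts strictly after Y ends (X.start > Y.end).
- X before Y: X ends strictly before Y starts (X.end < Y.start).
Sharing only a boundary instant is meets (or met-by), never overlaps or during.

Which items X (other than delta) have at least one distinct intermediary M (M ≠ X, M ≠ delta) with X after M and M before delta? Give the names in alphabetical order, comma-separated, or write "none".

Target delta = [t=157, t=192].
Intermediaries M with M before delta: beta.
Via beta — items with X after beta: epsilon, eta, gamma, kappa, theta, zeta.
Union: epsilon, eta, gamma, kappa, theta, zeta.

epsilon, eta, gamma, kappa, theta, zeta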